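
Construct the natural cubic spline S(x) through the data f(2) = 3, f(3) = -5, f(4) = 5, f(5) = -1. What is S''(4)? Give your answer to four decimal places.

-32.8000

Put m_i = S'' at the i-th knot. Here h = (1, 1, 1) and Δ = (-8, 10, -6), so the interior equations h_(i-1)·m_(i-1) + 2(h_(i-1)+h_i)·m_i + h_i·m_(i+1) = 6(Δ_i − Δ_(i-1)) read
  1·m_0 + 4·m_1 + 1·m_2 = 6(Δ_1 - Δ_0) = 108
  1·m_1 + 4·m_2 + 1·m_3 = 6(Δ_2 - Δ_1) = -96
Natural end conditions: m_0 = m_3 = 0.
Hence m_0 = 0, m_1 = 176/5, m_2 = -164/5, m_3 = 0.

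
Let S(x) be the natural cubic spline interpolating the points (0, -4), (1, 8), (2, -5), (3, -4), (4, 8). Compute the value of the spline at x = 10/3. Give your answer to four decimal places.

Let m_i = S''(x_i). Step sizes h_i = 1, 1, 1, 1; slopes of the chords Δ_i = (y_(i+1) - y_i)/h_i = 12, -13, 1, 12.
  1·m_0 + 4·m_1 + 1·m_2 = 6(Δ_1 - Δ_0) = -150
  1·m_1 + 4·m_2 + 1·m_3 = 6(Δ_2 - Δ_1) = 84
  1·m_2 + 4·m_3 + 1·m_4 = 6(Δ_3 - Δ_2) = 66
Natural end conditions: m_0 = m_4 = 0.
Solving: m_0 = 0, m_1 = -45, m_2 = 30, m_3 = 9, m_4 = 0.
On [3, 4], S(x) = -4 + 9·(x - 3) + 9/2·(x - 3)² - 3/2·(x - 3)³.
With (x - 3) = 1/3: S(10/3) = -5/9.

-0.5556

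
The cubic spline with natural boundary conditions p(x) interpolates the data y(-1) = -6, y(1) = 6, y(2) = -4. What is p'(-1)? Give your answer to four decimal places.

11.3333

Put M_i = p'' at the i-th knot. Here h = (2, 1) and Δ = (6, -10), so the interior equations h_(i-1)·M_(i-1) + 2(h_(i-1)+h_i)·M_i + h_i·M_(i+1) = 6(Δ_i − Δ_(i-1)) read
  2·M_0 + 6·M_1 + 1·M_2 = 6(Δ_1 - Δ_0) = -96
Natural end conditions: M_0 = M_2 = 0.
Forward elimination and back-substitution give M_0 = 0, M_1 = -16, M_2 = 0.
On [-1, 1], p'(x) = b_0 + 2c_0·(x + 1) + 3d_0·(x + 1)² with b_0 = Δ_0 - h_0(2M_0 + M_1)/6 = 34/3, c_0 = M_0/2 = 0, d_0 = (M_1 - M_0)/(6h_0) = -4/3. So p'(-1) = 34/3.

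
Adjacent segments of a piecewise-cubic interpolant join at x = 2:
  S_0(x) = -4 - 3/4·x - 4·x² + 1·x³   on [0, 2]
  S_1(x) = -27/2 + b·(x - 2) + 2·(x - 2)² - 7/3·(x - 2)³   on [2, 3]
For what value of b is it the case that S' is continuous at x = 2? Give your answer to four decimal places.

-4.7500

S_0'(x) = -3/4 - 8·x + 3·x², so S_0'(2) = -19/4. On the right, S_1'(2) = b, so b = -19/4.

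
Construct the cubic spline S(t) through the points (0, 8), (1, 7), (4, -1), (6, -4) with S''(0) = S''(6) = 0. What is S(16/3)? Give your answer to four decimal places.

Put σ_i = S'' at the i-th knot. Here h = (1, 3, 2) and Δ = (-1, -8/3, -3/2), so the interior equations h_(i-1)·σ_(i-1) + 2(h_(i-1)+h_i)·σ_i + h_i·σ_(i+1) = 6(Δ_i − Δ_(i-1)) read
  1·σ_0 + 8·σ_1 + 3·σ_2 = 6(Δ_1 - Δ_0) = -10
  3·σ_1 + 10·σ_2 + 2·σ_3 = 6(Δ_2 - Δ_1) = 7
Natural end conditions: σ_0 = σ_3 = 0.
Solving: σ_0 = 0, σ_1 = -121/71, σ_2 = 86/71, σ_3 = 0.
On [4, 6], S(t) = -1 - 983/426·(t - 4) + 43/71·(t - 4)² - 43/426·(t - 4)³.
With (t - 4) = 4/3: S(16/3) = -18629/5751.

-3.2393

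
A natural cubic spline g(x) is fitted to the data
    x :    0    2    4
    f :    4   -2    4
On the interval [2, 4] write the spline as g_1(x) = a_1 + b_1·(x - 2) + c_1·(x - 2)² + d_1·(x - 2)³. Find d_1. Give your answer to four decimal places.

-0.3750

Let M_i = g''(x_i). Step sizes h_i = 2, 2; slopes of the chords Δ_i = (y_(i+1) - y_i)/h_i = -3, 3.
  2·M_0 + 8·M_1 + 2·M_2 = 6(Δ_1 - Δ_0) = 36
Natural end conditions: M_0 = M_2 = 0.
Solving the tridiagonal system: M_0 = 0, M_1 = 9/2, M_2 = 0.
On [2, 4], with g_1(x) = a_1 + b_1·(x - 2) + c_1·(x - 2)² + d_1·(x - 2)³: c_1 = M_1/2 = 9/4, d_1 = (M_2 - M_1)/(6h_1) = -3/8, b_1 = Δ_1 - h_1(2M_1 + M_2)/6 = 0.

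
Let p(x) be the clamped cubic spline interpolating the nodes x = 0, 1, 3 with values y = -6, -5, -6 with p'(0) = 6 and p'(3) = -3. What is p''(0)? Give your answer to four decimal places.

Write m_i for p''(x_i). With h_i = 1, 2 and divided differences Δ_i = 1, -1/2, the continuity of p' gives the tridiagonal system
  1·m_0 + 6·m_1 + 2·m_2 = 6(Δ_1 - Δ_0) = -9
Clamped end conditions give two more equations: 2h_0·m_0 + h_0·m_1 = 6(Δ_0 - p'(0)) = -30 and h_1·m_1 + 2h_1·m_2 = 6(p'(3) - Δ_1) = -15.
Solving: m_0 = -33/2, m_1 = 3, m_2 = -21/4.

-16.5000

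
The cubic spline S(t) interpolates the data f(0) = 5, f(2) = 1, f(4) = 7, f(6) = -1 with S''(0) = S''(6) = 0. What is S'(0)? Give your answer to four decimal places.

-3.8000

Let M_i = S''(x_i). Step sizes h_i = 2, 2, 2; slopes of the chords Δ_i = (y_(i+1) - y_i)/h_i = -2, 3, -4.
  2·M_0 + 8·M_1 + 2·M_2 = 6(Δ_1 - Δ_0) = 30
  2·M_1 + 8·M_2 + 2·M_3 = 6(Δ_2 - Δ_1) = -42
Natural end conditions: M_0 = M_3 = 0.
Solving: M_0 = 0, M_1 = 27/5, M_2 = -33/5, M_3 = 0.
On [0, 2], S'(t) = b_0 + 2c_0·t + 3d_0·t² with b_0 = Δ_0 - h_0(2M_0 + M_1)/6 = -19/5, c_0 = M_0/2 = 0, d_0 = (M_1 - M_0)/(6h_0) = 9/20. So S'(0) = -19/5.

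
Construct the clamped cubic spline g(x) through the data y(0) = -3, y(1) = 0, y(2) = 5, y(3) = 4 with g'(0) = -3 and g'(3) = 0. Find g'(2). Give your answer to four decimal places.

1.4000

With σ_i denoting the second derivative at x_i, h_i = 1, 1, 1, and Δ_i = (y_(i+1) − y_i)/h_i = 3, 5, -1:
  1·σ_0 + 4·σ_1 + 1·σ_2 = 6(Δ_1 - Δ_0) = 12
  1·σ_1 + 4·σ_2 + 1·σ_3 = 6(Δ_2 - Δ_1) = -36
Clamped end conditions give two more equations: 2h_0·σ_0 + h_0·σ_1 = 6(Δ_0 - g'(0)) = 36 and h_2·σ_2 + 2h_2·σ_3 = 6(g'(3) - Δ_2) = 6.
Solving the tridiagonal system: σ_0 = 86/5, σ_1 = 8/5, σ_2 = -58/5, σ_3 = 44/5.
On [2, 3], g'(x) = b_2 + 2c_2·(x - 2) + 3d_2·(x - 2)² with b_2 = Δ_2 - h_2(2σ_2 + σ_3)/6 = 7/5, c_2 = σ_2/2 = -29/5, d_2 = (σ_3 - σ_2)/(6h_2) = 17/5. So g'(2) = 7/5.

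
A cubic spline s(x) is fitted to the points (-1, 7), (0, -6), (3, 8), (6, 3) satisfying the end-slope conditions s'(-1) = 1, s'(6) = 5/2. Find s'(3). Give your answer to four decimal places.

5.0968

Write m_i for s''(x_i). With h_i = 1, 3, 3 and divided differences Δ_i = -13, 14/3, -5/3, the continuity of s' gives the tridiagonal system
  1·m_0 + 8·m_1 + 3·m_2 = 6(Δ_1 - Δ_0) = 106
  3·m_1 + 12·m_2 + 3·m_3 = 6(Δ_2 - Δ_1) = -38
Clamped end conditions give two more equations: 2h_0·m_0 + h_0·m_1 = 6(Δ_0 - s'(-1)) = -84 and h_2·m_2 + 2h_2·m_3 = 6(s'(6) - Δ_2) = 25.
Solving the tridiagonal system: m_0 = -1681/31, m_1 = 758/31, m_2 = -1097/93, m_3 = 312/31.
On [3, 6], s'(x) = b_2 + 2c_2·(x - 3) + 3d_2·(x - 3)² with b_2 = Δ_2 - h_2(2m_2 + m_3)/6 = 158/31, c_2 = m_2/2 = -1097/186, d_2 = (m_3 - m_2)/(6h_2) = 2033/1674. So s'(3) = 158/31.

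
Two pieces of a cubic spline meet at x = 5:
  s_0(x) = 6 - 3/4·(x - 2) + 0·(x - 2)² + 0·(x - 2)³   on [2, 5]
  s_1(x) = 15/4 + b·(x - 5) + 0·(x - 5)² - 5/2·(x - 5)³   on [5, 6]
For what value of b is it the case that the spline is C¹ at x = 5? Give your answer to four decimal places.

s_0'(x) = -3/4 + 0·(x - 2) + 0·(x - 2)², so s_0'(5) = -3/4. On the right, s_1'(5) = b, so b = -3/4.

-0.7500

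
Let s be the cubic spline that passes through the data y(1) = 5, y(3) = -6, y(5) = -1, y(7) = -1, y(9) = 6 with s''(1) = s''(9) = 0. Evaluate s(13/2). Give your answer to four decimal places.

-1.1063

Let M_i = s''(x_i). Step sizes h_i = 2, 2, 2, 2; slopes of the chords Δ_i = (y_(i+1) - y_i)/h_i = -11/2, 5/2, 0, 7/2.
  2·M_0 + 8·M_1 + 2·M_2 = 6(Δ_1 - Δ_0) = 48
  2·M_1 + 8·M_2 + 2·M_3 = 6(Δ_2 - Δ_1) = -15
  2·M_2 + 8·M_3 + 2·M_4 = 6(Δ_3 - Δ_2) = 21
Natural end conditions: M_0 = M_4 = 0.
Forward elimination and back-substitution give M_0 = 0, M_1 = 801/112, M_2 = -129/28, M_3 = 423/112, M_4 = 0.
On [5, 7], s(x) = -1 + 29/16·(x - 5) - 129/56·(x - 5)² + 313/448·(x - 5)³.
With (x - 5) = 3/2: s(13/2) = -3965/3584.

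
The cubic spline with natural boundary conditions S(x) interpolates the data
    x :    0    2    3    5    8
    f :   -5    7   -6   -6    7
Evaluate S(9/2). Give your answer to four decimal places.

-8.4695

Let M_i = S''(x_i). Step sizes h_i = 2, 1, 2, 3; slopes of the chords Δ_i = (y_(i+1) - y_i)/h_i = 6, -13, 0, 13/3.
  2·M_0 + 6·M_1 + 1·M_2 = 6(Δ_1 - Δ_0) = -114
  1·M_1 + 6·M_2 + 2·M_3 = 6(Δ_2 - Δ_1) = 78
  2·M_2 + 10·M_3 + 3·M_4 = 6(Δ_3 - Δ_2) = 26
Natural end conditions: M_0 = M_4 = 0.
Forward elimination and back-substitution give M_0 = 0, M_1 = -3556/163, M_2 = 2754/163, M_3 = -127/163, M_4 = 0.
On [3, 5], S(x) = -6 - 5381/489·(x - 3) + 1377/163·(x - 3)² - 2881/1956·(x - 3)³.
With (x - 3) = 3/2: S(9/2) = -44177/5216.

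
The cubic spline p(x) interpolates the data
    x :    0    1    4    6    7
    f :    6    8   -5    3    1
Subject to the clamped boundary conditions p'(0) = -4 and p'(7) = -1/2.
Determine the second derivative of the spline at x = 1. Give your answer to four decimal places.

-11.7838

Put M_i = p'' at the i-th knot. Here h = (1, 3, 2, 1) and Δ = (2, -13/3, 4, -2), so the interior equations h_(i-1)·M_(i-1) + 2(h_(i-1)+h_i)·M_i + h_i·M_(i+1) = 6(Δ_i − Δ_(i-1)) read
  1·M_0 + 8·M_1 + 3·M_2 = 6(Δ_1 - Δ_0) = -38
  3·M_1 + 10·M_2 + 2·M_3 = 6(Δ_2 - Δ_1) = 50
  2·M_2 + 6·M_3 + 1·M_4 = 6(Δ_3 - Δ_2) = -36
Clamped end conditions give two more equations: 2h_0·M_0 + h_0·M_1 = 6(Δ_0 - p'(0)) = 36 and h_3·M_3 + 2h_3·M_4 = 6(p'(7) - Δ_3) = 9.
Solving: M_0 = 884/37, M_1 = -436/37, M_2 = 1198/111, M_3 = -1253/111, M_4 = 1126/111.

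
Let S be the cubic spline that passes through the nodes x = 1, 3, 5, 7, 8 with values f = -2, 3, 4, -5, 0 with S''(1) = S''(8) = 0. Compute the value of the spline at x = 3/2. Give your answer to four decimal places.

-0.7786

Let M_i = S''(x_i). Step sizes h_i = 2, 2, 2, 1; slopes of the chords Δ_i = (y_(i+1) - y_i)/h_i = 5/2, 1/2, -9/2, 5.
  2·M_0 + 8·M_1 + 2·M_2 = 6(Δ_1 - Δ_0) = -12
  2·M_1 + 8·M_2 + 2·M_3 = 6(Δ_2 - Δ_1) = -30
  2·M_2 + 6·M_3 + 1·M_4 = 6(Δ_3 - Δ_2) = 57
Natural end conditions: M_0 = M_4 = 0.
Solving the tridiagonal system: M_0 = 0, M_1 = 15/82, M_2 = -276/41, M_3 = 963/82, M_4 = 0.
On [1, 3], S(x) = -2 + 100/41·(x - 1) + 0·(x - 1)² + 5/328·(x - 1)³.
With (x - 1) = 1/2: S(3/2) = -2043/2624.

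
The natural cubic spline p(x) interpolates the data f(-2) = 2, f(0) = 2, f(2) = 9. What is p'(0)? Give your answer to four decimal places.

Put m_i = p'' at the i-th knot. Here h = (2, 2) and Δ = (0, 7/2), so the interior equations h_(i-1)·m_(i-1) + 2(h_(i-1)+h_i)·m_i + h_i·m_(i+1) = 6(Δ_i − Δ_(i-1)) read
  2·m_0 + 8·m_1 + 2·m_2 = 6(Δ_1 - Δ_0) = 21
Natural end conditions: m_0 = m_2 = 0.
Solving the tridiagonal system: m_0 = 0, m_1 = 21/8, m_2 = 0.
On [0, 2], p'(x) = b_1 + 2c_1·x + 3d_1·x² with b_1 = Δ_1 - h_1(2m_1 + m_2)/6 = 7/4, c_1 = m_1/2 = 21/16, d_1 = (m_2 - m_1)/(6h_1) = -7/32. So p'(0) = 7/4.

1.7500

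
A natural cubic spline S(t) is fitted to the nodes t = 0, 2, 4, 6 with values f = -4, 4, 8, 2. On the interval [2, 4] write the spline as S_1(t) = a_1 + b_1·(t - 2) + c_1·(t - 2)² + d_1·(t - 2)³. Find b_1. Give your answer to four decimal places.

3.6000

Put M_i = S'' at the i-th knot. Here h = (2, 2, 2) and Δ = (4, 2, -3), so the interior equations h_(i-1)·M_(i-1) + 2(h_(i-1)+h_i)·M_i + h_i·M_(i+1) = 6(Δ_i − Δ_(i-1)) read
  2·M_0 + 8·M_1 + 2·M_2 = 6(Δ_1 - Δ_0) = -12
  2·M_1 + 8·M_2 + 2·M_3 = 6(Δ_2 - Δ_1) = -30
Natural end conditions: M_0 = M_3 = 0.
Forward elimination and back-substitution give M_0 = 0, M_1 = -3/5, M_2 = -18/5, M_3 = 0.
On [2, 4], with S_1(t) = a_1 + b_1·(t - 2) + c_1·(t - 2)² + d_1·(t - 2)³: c_1 = M_1/2 = -3/10, d_1 = (M_2 - M_1)/(6h_1) = -1/4, b_1 = Δ_1 - h_1(2M_1 + M_2)/6 = 18/5.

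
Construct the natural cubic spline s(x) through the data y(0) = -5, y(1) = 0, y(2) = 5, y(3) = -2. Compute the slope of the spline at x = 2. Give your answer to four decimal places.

-0.6000

Put σ_i = s'' at the i-th knot. Here h = (1, 1, 1) and Δ = (5, 5, -7), so the interior equations h_(i-1)·σ_(i-1) + 2(h_(i-1)+h_i)·σ_i + h_i·σ_(i+1) = 6(Δ_i − Δ_(i-1)) read
  1·σ_0 + 4·σ_1 + 1·σ_2 = 6(Δ_1 - Δ_0) = 0
  1·σ_1 + 4·σ_2 + 1·σ_3 = 6(Δ_2 - Δ_1) = -72
Natural end conditions: σ_0 = σ_3 = 0.
Solving: σ_0 = 0, σ_1 = 24/5, σ_2 = -96/5, σ_3 = 0.
On [2, 3], s'(x) = b_2 + 2c_2·(x - 2) + 3d_2·(x - 2)² with b_2 = Δ_2 - h_2(2σ_2 + σ_3)/6 = -3/5, c_2 = σ_2/2 = -48/5, d_2 = (σ_3 - σ_2)/(6h_2) = 16/5. So s'(2) = -3/5.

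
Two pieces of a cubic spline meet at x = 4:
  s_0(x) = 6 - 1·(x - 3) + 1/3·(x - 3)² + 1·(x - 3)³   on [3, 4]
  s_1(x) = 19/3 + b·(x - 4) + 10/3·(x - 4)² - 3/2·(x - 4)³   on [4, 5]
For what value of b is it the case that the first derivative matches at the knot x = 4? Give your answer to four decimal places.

2.6667

s_0'(x) = -1 + 2/3·(x - 3) + 3·(x - 3)², so s_0'(4) = 8/3. On the right, s_1'(4) = b, so b = 8/3.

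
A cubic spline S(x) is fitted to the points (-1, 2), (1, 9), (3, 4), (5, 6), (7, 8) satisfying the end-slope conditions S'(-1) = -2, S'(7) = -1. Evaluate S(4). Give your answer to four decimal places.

3.8929

Put m_i = S'' at the i-th knot. Here h = (2, 2, 2, 2) and Δ = (7/2, -5/2, 1, 1), so the interior equations h_(i-1)·m_(i-1) + 2(h_(i-1)+h_i)·m_i + h_i·m_(i+1) = 6(Δ_i − Δ_(i-1)) read
  2·m_0 + 8·m_1 + 2·m_2 = 6(Δ_1 - Δ_0) = -36
  2·m_1 + 8·m_2 + 2·m_3 = 6(Δ_2 - Δ_1) = 21
  2·m_2 + 8·m_3 + 2·m_4 = 6(Δ_3 - Δ_2) = 0
Clamped end conditions give two more equations: 2h_0·m_0 + h_0·m_1 = 6(Δ_0 - S'(-1)) = 33 and h_3·m_3 + 2h_3·m_4 = 6(S'(7) - Δ_3) = -12.
Solving: m_0 = 89/7, m_1 = -125/14, m_2 = 5, m_3 = -4/7, m_4 = -19/7.
On [3, 5], S(x) = 4 - 15/7·(x - 3) + 5/2·(x - 3)² - 13/28·(x - 3)³.
With (x - 3) = 1: S(4) = 109/28.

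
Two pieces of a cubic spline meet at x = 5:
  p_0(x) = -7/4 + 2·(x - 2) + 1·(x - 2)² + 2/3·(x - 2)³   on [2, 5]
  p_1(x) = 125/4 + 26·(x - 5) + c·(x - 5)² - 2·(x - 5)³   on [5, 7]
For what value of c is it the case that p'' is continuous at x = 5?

7

p_0''(x) = 2 + 4·(x - 2), so p_0''(5) = 14. On the right, p_1''(5) = 2c, so c = 7.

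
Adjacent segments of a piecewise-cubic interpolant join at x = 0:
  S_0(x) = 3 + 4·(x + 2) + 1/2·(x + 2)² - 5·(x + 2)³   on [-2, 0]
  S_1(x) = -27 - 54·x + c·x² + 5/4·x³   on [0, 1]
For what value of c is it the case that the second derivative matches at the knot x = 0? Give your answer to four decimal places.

-29.5000

S_0''(x) = 1 - 30·(x + 2), so S_0''(0) = -59. On the right, S_1''(0) = 2c, so c = -59/2.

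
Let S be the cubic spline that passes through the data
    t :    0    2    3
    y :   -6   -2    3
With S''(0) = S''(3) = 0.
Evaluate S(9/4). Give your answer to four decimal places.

-0.9141

With σ_i denoting the second derivative at x_i, h_i = 2, 1, and Δ_i = (y_(i+1) − y_i)/h_i = 2, 5:
  2·σ_0 + 6·σ_1 + 1·σ_2 = 6(Δ_1 - Δ_0) = 18
Natural end conditions: σ_0 = σ_2 = 0.
Hence σ_0 = 0, σ_1 = 3, σ_2 = 0.
On [2, 3], S(t) = -2 + 4·(t - 2) + 3/2·(t - 2)² - 1/2·(t - 2)³.
With (t - 2) = 1/4: S(9/4) = -117/128.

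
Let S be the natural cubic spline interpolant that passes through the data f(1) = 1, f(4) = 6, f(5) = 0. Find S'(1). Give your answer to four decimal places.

Let σ_i = S''(x_i). Step sizes h_i = 3, 1; slopes of the chords Δ_i = (y_(i+1) - y_i)/h_i = 5/3, -6.
  3·σ_0 + 8·σ_1 + 1·σ_2 = 6(Δ_1 - Δ_0) = -46
Natural end conditions: σ_0 = σ_2 = 0.
Forward elimination and back-substitution give σ_0 = 0, σ_1 = -23/4, σ_2 = 0.
On [1, 4], S'(x) = b_0 + 2c_0·(x - 1) + 3d_0·(x - 1)² with b_0 = Δ_0 - h_0(2σ_0 + σ_1)/6 = 109/24, c_0 = σ_0/2 = 0, d_0 = (σ_1 - σ_0)/(6h_0) = -23/72. So S'(1) = 109/24.

4.5417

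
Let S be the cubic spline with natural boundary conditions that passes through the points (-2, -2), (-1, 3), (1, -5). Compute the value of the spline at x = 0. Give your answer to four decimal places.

With M_i denoting the second derivative at x_i, h_i = 1, 2, and Δ_i = (y_(i+1) − y_i)/h_i = 5, -4:
  1·M_0 + 6·M_1 + 2·M_2 = 6(Δ_1 - Δ_0) = -54
Natural end conditions: M_0 = M_2 = 0.
Solving: M_0 = 0, M_1 = -9, M_2 = 0.
On [-1, 1], S(x) = 3 + 2·(x + 1) - 9/2·(x + 1)² + 3/4·(x + 1)³.
With (x + 1) = 1: S(0) = 5/4.

1.2500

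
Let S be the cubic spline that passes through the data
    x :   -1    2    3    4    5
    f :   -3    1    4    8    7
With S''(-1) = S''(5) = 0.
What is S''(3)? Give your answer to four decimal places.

Put M_i = S'' at the i-th knot. Here h = (3, 1, 1, 1) and Δ = (4/3, 3, 4, -1), so the interior equations h_(i-1)·M_(i-1) + 2(h_(i-1)+h_i)·M_i + h_i·M_(i+1) = 6(Δ_i − Δ_(i-1)) read
  3·M_0 + 8·M_1 + 1·M_2 = 6(Δ_1 - Δ_0) = 10
  1·M_1 + 4·M_2 + 1·M_3 = 6(Δ_2 - Δ_1) = 6
  1·M_2 + 4·M_3 + 1·M_4 = 6(Δ_3 - Δ_2) = -30
Natural end conditions: M_0 = M_4 = 0.
Forward elimination and back-substitution give M_0 = 0, M_1 = 24/29, M_2 = 98/29, M_3 = -242/29, M_4 = 0.

3.3793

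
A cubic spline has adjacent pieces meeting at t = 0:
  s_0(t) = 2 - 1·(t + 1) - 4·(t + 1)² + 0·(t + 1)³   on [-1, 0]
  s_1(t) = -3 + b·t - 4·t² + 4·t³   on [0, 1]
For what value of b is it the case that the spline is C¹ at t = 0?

-9

s_0'(t) = -1 - 8·(t + 1) + 0·(t + 1)², so s_0'(0) = -9. On the right, s_1'(0) = b, so b = -9.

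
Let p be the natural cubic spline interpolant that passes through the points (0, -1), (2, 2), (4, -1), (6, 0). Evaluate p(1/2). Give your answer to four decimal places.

0.1875

With M_i denoting the second derivative at x_i, h_i = 2, 2, 2, and Δ_i = (y_(i+1) − y_i)/h_i = 3/2, -3/2, 1/2:
  2·M_0 + 8·M_1 + 2·M_2 = 6(Δ_1 - Δ_0) = -18
  2·M_1 + 8·M_2 + 2·M_3 = 6(Δ_2 - Δ_1) = 12
Natural end conditions: M_0 = M_3 = 0.
Forward elimination and back-substitution give M_0 = 0, M_1 = -14/5, M_2 = 11/5, M_3 = 0.
On [0, 2], p(t) = -1 + 73/30·t + 0·t² - 7/30·t³.
With t = 1/2: p(1/2) = 3/16.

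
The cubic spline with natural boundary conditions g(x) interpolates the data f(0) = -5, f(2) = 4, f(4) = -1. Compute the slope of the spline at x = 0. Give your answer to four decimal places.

6.2500

With M_i denoting the second derivative at x_i, h_i = 2, 2, and Δ_i = (y_(i+1) − y_i)/h_i = 9/2, -5/2:
  2·M_0 + 8·M_1 + 2·M_2 = 6(Δ_1 - Δ_0) = -42
Natural end conditions: M_0 = M_2 = 0.
Solving: M_0 = 0, M_1 = -21/4, M_2 = 0.
On [0, 2], g'(x) = b_0 + 2c_0·x + 3d_0·x² with b_0 = Δ_0 - h_0(2M_0 + M_1)/6 = 25/4, c_0 = M_0/2 = 0, d_0 = (M_1 - M_0)/(6h_0) = -7/16. So g'(0) = 25/4.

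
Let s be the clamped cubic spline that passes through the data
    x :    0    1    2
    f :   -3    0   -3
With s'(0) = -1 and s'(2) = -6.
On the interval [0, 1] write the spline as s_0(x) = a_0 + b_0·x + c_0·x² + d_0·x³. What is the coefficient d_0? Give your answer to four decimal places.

-5.2500

With M_i denoting the second derivative at x_i, h_i = 1, 1, and Δ_i = (y_(i+1) − y_i)/h_i = 3, -3:
  1·M_0 + 4·M_1 + 1·M_2 = 6(Δ_1 - Δ_0) = -36
Clamped end conditions give two more equations: 2h_0·M_0 + h_0·M_1 = 6(Δ_0 - s'(0)) = 24 and h_1·M_1 + 2h_1·M_2 = 6(s'(2) - Δ_1) = -18.
Solving the tridiagonal system: M_0 = 37/2, M_1 = -13, M_2 = -5/2.
On [0, 1], with s_0(x) = a_0 + b_0·x + c_0·x² + d_0·x³: c_0 = M_0/2 = 37/4, d_0 = (M_1 - M_0)/(6h_0) = -21/4, b_0 = Δ_0 - h_0(2M_0 + M_1)/6 = -1.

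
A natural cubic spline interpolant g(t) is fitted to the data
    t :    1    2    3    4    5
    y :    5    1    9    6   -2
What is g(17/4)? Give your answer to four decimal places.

Write M_i for g''(x_i). With h_i = 1, 1, 1, 1 and divided differences Δ_i = -4, 8, -3, -8, the continuity of g' gives the tridiagonal system
  1·M_0 + 4·M_1 + 1·M_2 = 6(Δ_1 - Δ_0) = 72
  1·M_1 + 4·M_2 + 1·M_3 = 6(Δ_2 - Δ_1) = -66
  1·M_2 + 4·M_3 + 1·M_4 = 6(Δ_3 - Δ_2) = -30
Natural end conditions: M_0 = M_4 = 0.
Hence M_0 = 0, M_1 = 657/28, M_2 = -153/7, M_3 = -57/28, M_4 = 0.
On [4, 5], g(t) = 6 - 205/28·(t - 4) - 57/56·(t - 4)² + 19/56·(t - 4)³.
With (t - 4) = 1/4: g(17/4) = 2105/512.

4.1113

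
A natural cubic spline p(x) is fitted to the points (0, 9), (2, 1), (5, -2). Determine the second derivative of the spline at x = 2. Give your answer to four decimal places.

Put M_i = p'' at the i-th knot. Here h = (2, 3) and Δ = (-4, -1), so the interior equations h_(i-1)·M_(i-1) + 2(h_(i-1)+h_i)·M_i + h_i·M_(i+1) = 6(Δ_i − Δ_(i-1)) read
  2·M_0 + 10·M_1 + 3·M_2 = 6(Δ_1 - Δ_0) = 18
Natural end conditions: M_0 = M_2 = 0.
Solving the tridiagonal system: M_0 = 0, M_1 = 9/5, M_2 = 0.

1.8000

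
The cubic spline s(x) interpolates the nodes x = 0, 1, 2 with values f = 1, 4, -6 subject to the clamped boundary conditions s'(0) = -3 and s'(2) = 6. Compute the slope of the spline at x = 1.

Put σ_i = s'' at the i-th knot. Here h = (1, 1) and Δ = (3, -10), so the interior equations h_(i-1)·σ_(i-1) + 2(h_(i-1)+h_i)·σ_i + h_i·σ_(i+1) = 6(Δ_i − Δ_(i-1)) read
  1·σ_0 + 4·σ_1 + 1·σ_2 = 6(Δ_1 - Δ_0) = -78
Clamped end conditions give two more equations: 2h_0·σ_0 + h_0·σ_1 = 6(Δ_0 - s'(0)) = 36 and h_1·σ_1 + 2h_1·σ_2 = 6(s'(2) - Δ_1) = 96.
Hence σ_0 = 42, σ_1 = -48, σ_2 = 72.
On [1, 2], s'(x) = b_1 + 2c_1·(x - 1) + 3d_1·(x - 1)² with b_1 = Δ_1 - h_1(2σ_1 + σ_2)/6 = -6, c_1 = σ_1/2 = -24, d_1 = (σ_2 - σ_1)/(6h_1) = 20. So s'(1) = -6.

-6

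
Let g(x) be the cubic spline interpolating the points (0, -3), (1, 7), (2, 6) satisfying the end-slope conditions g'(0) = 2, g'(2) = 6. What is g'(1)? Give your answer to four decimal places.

4.7500

Write M_i for g''(x_i). With h_i = 1, 1 and divided differences Δ_i = 10, -1, the continuity of g' gives the tridiagonal system
  1·M_0 + 4·M_1 + 1·M_2 = 6(Δ_1 - Δ_0) = -66
Clamped end conditions give two more equations: 2h_0·M_0 + h_0·M_1 = 6(Δ_0 - g'(0)) = 48 and h_1·M_1 + 2h_1·M_2 = 6(g'(2) - Δ_1) = 42.
Forward elimination and back-substitution give M_0 = 85/2, M_1 = -37, M_2 = 79/2.
On [1, 2], g'(x) = b_1 + 2c_1·(x - 1) + 3d_1·(x - 1)² with b_1 = Δ_1 - h_1(2M_1 + M_2)/6 = 19/4, c_1 = M_1/2 = -37/2, d_1 = (M_2 - M_1)/(6h_1) = 51/4. So g'(1) = 19/4.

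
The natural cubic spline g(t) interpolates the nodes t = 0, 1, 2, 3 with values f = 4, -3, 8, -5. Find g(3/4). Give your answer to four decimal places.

Write M_i for g''(x_i). With h_i = 1, 1, 1 and divided differences Δ_i = -7, 11, -13, the continuity of g' gives the tridiagonal system
  1·M_0 + 4·M_1 + 1·M_2 = 6(Δ_1 - Δ_0) = 108
  1·M_1 + 4·M_2 + 1·M_3 = 6(Δ_2 - Δ_1) = -144
Natural end conditions: M_0 = M_3 = 0.
Solving the tridiagonal system: M_0 = 0, M_1 = 192/5, M_2 = -228/5, M_3 = 0.
On [0, 1], g(t) = 4 - 67/5·t + 0·t² + 32/5·t³.
With t = 3/4: g(3/4) = -67/20.

-3.3500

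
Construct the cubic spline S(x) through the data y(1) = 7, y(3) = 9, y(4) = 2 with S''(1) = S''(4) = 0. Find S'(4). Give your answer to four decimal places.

-8.3333

With M_i denoting the second derivative at x_i, h_i = 2, 1, and Δ_i = (y_(i+1) − y_i)/h_i = 1, -7:
  2·M_0 + 6·M_1 + 1·M_2 = 6(Δ_1 - Δ_0) = -48
Natural end conditions: M_0 = M_2 = 0.
Solving: M_0 = 0, M_1 = -8, M_2 = 0.
On [3, 4], S'(x) = b_1 + 2c_1·(x - 3) + 3d_1·(x - 3)² with b_1 = Δ_1 - h_1(2M_1 + M_2)/6 = -13/3, c_1 = M_1/2 = -4, d_1 = (M_2 - M_1)/(6h_1) = 4/3. So S'(4) = -25/3.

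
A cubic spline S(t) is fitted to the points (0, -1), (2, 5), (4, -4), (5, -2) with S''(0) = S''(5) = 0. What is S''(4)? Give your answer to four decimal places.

9.1364

Let M_i = S''(x_i). Step sizes h_i = 2, 2, 1; slopes of the chords Δ_i = (y_(i+1) - y_i)/h_i = 3, -9/2, 2.
  2·M_0 + 8·M_1 + 2·M_2 = 6(Δ_1 - Δ_0) = -45
  2·M_1 + 6·M_2 + 1·M_3 = 6(Δ_2 - Δ_1) = 39
Natural end conditions: M_0 = M_3 = 0.
Solving: M_0 = 0, M_1 = -87/11, M_2 = 201/22, M_3 = 0.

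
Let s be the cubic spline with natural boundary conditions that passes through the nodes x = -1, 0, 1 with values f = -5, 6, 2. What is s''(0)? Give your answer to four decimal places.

-22.5000

Let M_i = s''(x_i). Step sizes h_i = 1, 1; slopes of the chords Δ_i = (y_(i+1) - y_i)/h_i = 11, -4.
  1·M_0 + 4·M_1 + 1·M_2 = 6(Δ_1 - Δ_0) = -90
Natural end conditions: M_0 = M_2 = 0.
Hence M_0 = 0, M_1 = -45/2, M_2 = 0.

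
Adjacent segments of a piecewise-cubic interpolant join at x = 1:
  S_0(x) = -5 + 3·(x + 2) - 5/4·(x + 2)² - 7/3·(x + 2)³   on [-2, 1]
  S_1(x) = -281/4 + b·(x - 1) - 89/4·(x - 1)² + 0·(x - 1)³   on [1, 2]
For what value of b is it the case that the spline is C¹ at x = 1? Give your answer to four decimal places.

-67.5000

S_0'(x) = 3 - 5/2·(x + 2) - 7·(x + 2)², so S_0'(1) = -135/2. On the right, S_1'(1) = b, so b = -135/2.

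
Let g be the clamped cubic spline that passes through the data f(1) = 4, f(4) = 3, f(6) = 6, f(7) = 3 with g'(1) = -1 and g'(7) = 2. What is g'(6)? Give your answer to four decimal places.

With M_i denoting the second derivative at x_i, h_i = 3, 2, 1, and Δ_i = (y_(i+1) − y_i)/h_i = -1/3, 3/2, -3:
  3·M_0 + 10·M_1 + 2·M_2 = 6(Δ_1 - Δ_0) = 11
  2·M_1 + 6·M_2 + 1·M_3 = 6(Δ_2 - Δ_1) = -27
Clamped end conditions give two more equations: 2h_0·M_0 + h_0·M_1 = 6(Δ_0 - g'(1)) = 4 and h_2·M_2 + 2h_2·M_3 = 6(g'(7) - Δ_2) = 30.
Solving: M_0 = -17/19, M_1 = 178/57, M_2 = -500/57, M_3 = 1105/57.
On [6, 7], g'(t) = b_2 + 2c_2·(t - 6) + 3d_2·(t - 6)² with b_2 = Δ_2 - h_2(2M_2 + M_3)/6 = -377/114, c_2 = M_2/2 = -250/57, d_2 = (M_3 - M_2)/(6h_2) = 535/114. So g'(6) = -377/114.

-3.3070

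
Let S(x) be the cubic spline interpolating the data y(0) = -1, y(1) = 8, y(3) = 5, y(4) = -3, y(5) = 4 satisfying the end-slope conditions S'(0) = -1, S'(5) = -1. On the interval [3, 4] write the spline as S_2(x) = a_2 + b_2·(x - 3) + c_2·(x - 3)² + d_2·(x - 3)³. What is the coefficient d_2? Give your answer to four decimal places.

With M_i denoting the second derivative at x_i, h_i = 1, 2, 1, 1, and Δ_i = (y_(i+1) − y_i)/h_i = 9, -3/2, -8, 7:
  1·M_0 + 6·M_1 + 2·M_2 = 6(Δ_1 - Δ_0) = -63
  2·M_1 + 6·M_2 + 1·M_3 = 6(Δ_2 - Δ_1) = -39
  1·M_2 + 4·M_3 + 1·M_4 = 6(Δ_3 - Δ_2) = 90
Clamped end conditions give two more equations: 2h_0·M_0 + h_0·M_1 = 6(Δ_0 - S'(0)) = 60 and h_3·M_3 + 2h_3·M_4 = 6(S'(5) - Δ_3) = -48.
Solving the tridiagonal system: M_0 = 2373/64, M_1 = -453/32, M_2 = -969/128, M_3 = 2223/64, M_4 = -5295/128.
On [3, 4], with S_2(x) = a_2 + b_2·(x - 3) + c_2·(x - 3)² + d_2·(x - 3)³: c_2 = M_2/2 = -969/256, d_2 = (M_3 - M_2)/(6h_2) = 1805/256, b_2 = Δ_2 - h_2(2M_2 + M_3)/6 = -721/64.

7.0508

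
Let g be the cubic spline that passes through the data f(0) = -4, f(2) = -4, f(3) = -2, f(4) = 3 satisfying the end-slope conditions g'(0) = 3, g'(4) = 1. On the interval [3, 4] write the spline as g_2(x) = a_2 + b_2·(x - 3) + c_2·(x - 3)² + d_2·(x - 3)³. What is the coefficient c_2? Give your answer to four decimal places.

Write M_i for g''(x_i). With h_i = 2, 1, 1 and divided differences Δ_i = 0, 2, 5, the continuity of g' gives the tridiagonal system
  2·M_0 + 6·M_1 + 1·M_2 = 6(Δ_1 - Δ_0) = 12
  1·M_1 + 4·M_2 + 1·M_3 = 6(Δ_2 - Δ_1) = 18
Clamped end conditions give two more equations: 2h_0·M_0 + h_0·M_1 = 6(Δ_0 - g'(0)) = -18 and h_2·M_2 + 2h_2·M_3 = 6(g'(4) - Δ_2) = -24.
Solving the tridiagonal system: M_0 = -64/11, M_1 = 29/11, M_2 = 86/11, M_3 = -175/11.
On [3, 4], with g_2(x) = a_2 + b_2·(x - 3) + c_2·(x - 3)² + d_2·(x - 3)³: c_2 = M_2/2 = 43/11, d_2 = (M_3 - M_2)/(6h_2) = -87/22, b_2 = Δ_2 - h_2(2M_2 + M_3)/6 = 111/22.

3.9091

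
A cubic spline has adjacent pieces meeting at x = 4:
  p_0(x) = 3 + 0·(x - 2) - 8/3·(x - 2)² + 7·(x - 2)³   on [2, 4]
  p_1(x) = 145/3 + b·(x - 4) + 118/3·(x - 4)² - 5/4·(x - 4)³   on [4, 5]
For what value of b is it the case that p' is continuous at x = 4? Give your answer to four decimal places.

73.3333

p_0'(x) = 0 - 16/3·(x - 2) + 21·(x - 2)², so p_0'(4) = 220/3. On the right, p_1'(4) = b, so b = 220/3.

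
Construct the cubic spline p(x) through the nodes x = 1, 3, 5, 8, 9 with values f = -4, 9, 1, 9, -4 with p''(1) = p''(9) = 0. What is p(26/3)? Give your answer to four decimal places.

1.1148

Write σ_i for p''(x_i). With h_i = 2, 2, 3, 1 and divided differences Δ_i = 13/2, -4, 8/3, -13, the continuity of p' gives the tridiagonal system
  2·σ_0 + 8·σ_1 + 2·σ_2 = 6(Δ_1 - Δ_0) = -63
  2·σ_1 + 10·σ_2 + 3·σ_3 = 6(Δ_2 - Δ_1) = 40
  3·σ_2 + 8·σ_3 + 1·σ_4 = 6(Δ_3 - Δ_2) = -94
Natural end conditions: σ_0 = σ_4 = 0.
Hence σ_0 = 0, σ_1 = -5677/536, σ_2 = 728/67, σ_3 = -4241/268, σ_4 = 0.
On [8, 9], p(x) = 9 - 6211/804·(x - 8) - 4241/536·(x - 8)² + 4241/1608·(x - 8)³.
With (x - 8) = 2/3: p(26/3) = 6050/5427.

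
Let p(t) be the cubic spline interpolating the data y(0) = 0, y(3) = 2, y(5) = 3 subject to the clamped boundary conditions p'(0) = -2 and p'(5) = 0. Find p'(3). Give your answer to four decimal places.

1.2500

Put M_i = p'' at the i-th knot. Here h = (3, 2) and Δ = (2/3, 1/2), so the interior equations h_(i-1)·M_(i-1) + 2(h_(i-1)+h_i)·M_i + h_i·M_(i+1) = 6(Δ_i − Δ_(i-1)) read
  3·M_0 + 10·M_1 + 2·M_2 = 6(Δ_1 - Δ_0) = -1
Clamped end conditions give two more equations: 2h_0·M_0 + h_0·M_1 = 6(Δ_0 - p'(0)) = 16 and h_1·M_1 + 2h_1·M_2 = 6(p'(5) - Δ_1) = -3.
Hence M_0 = 19/6, M_1 = -1, M_2 = -1/4.
On [3, 5], p'(t) = b_1 + 2c_1·(t - 3) + 3d_1·(t - 3)² with b_1 = Δ_1 - h_1(2M_1 + M_2)/6 = 5/4, c_1 = M_1/2 = -1/2, d_1 = (M_2 - M_1)/(6h_1) = 1/16. So p'(3) = 5/4.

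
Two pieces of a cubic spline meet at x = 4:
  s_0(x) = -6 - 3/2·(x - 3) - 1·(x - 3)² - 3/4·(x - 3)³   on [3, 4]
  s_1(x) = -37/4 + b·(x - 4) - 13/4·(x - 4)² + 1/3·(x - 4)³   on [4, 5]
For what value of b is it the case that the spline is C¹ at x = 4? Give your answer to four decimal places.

s_0'(x) = -3/2 - 2·(x - 3) - 9/4·(x - 3)², so s_0'(4) = -23/4. On the right, s_1'(4) = b, so b = -23/4.

-5.7500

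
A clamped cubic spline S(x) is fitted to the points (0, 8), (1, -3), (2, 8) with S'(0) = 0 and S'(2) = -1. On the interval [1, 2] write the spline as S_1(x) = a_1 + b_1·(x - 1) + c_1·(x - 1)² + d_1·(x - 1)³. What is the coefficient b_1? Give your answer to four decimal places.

Let M_i = S''(x_i). Step sizes h_i = 1, 1; slopes of the chords Δ_i = (y_(i+1) - y_i)/h_i = -11, 11.
  1·M_0 + 4·M_1 + 1·M_2 = 6(Δ_1 - Δ_0) = 132
Clamped end conditions give two more equations: 2h_0·M_0 + h_0·M_1 = 6(Δ_0 - S'(0)) = -66 and h_1·M_1 + 2h_1·M_2 = 6(S'(2) - Δ_1) = -72.
Solving the tridiagonal system: M_0 = -133/2, M_1 = 67, M_2 = -139/2.
On [1, 2], with S_1(x) = a_1 + b_1·(x - 1) + c_1·(x - 1)² + d_1·(x - 1)³: c_1 = M_1/2 = 67/2, d_1 = (M_2 - M_1)/(6h_1) = -91/4, b_1 = Δ_1 - h_1(2M_1 + M_2)/6 = 1/4.

0.2500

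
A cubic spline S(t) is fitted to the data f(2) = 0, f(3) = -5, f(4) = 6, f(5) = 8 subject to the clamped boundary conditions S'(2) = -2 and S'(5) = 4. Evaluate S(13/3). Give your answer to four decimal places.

7.4074

Write m_i for S''(x_i). With h_i = 1, 1, 1 and divided differences Δ_i = -5, 11, 2, the continuity of S' gives the tridiagonal system
  1·m_0 + 4·m_1 + 1·m_2 = 6(Δ_1 - Δ_0) = 96
  1·m_1 + 4·m_2 + 1·m_3 = 6(Δ_2 - Δ_1) = -54
Clamped end conditions give two more equations: 2h_0·m_0 + h_0·m_1 = 6(Δ_0 - S'(2)) = -18 and h_2·m_2 + 2h_2·m_3 = 6(S'(5) - Δ_2) = 12.
Solving: m_0 = -28, m_1 = 38, m_2 = -28, m_3 = 20.
On [4, 5], S(t) = 6 + 8·(t - 4) - 14·(t - 4)² + 8·(t - 4)³.
With (t - 4) = 1/3: S(13/3) = 200/27.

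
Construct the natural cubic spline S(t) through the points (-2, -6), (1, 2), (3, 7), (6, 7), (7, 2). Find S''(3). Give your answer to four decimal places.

Write M_i for S''(x_i). With h_i = 3, 2, 3, 1 and divided differences Δ_i = 8/3, 5/2, 0, -5, the continuity of S' gives the tridiagonal system
  3·M_0 + 10·M_1 + 2·M_2 = 6(Δ_1 - Δ_0) = -1
  2·M_1 + 10·M_2 + 3·M_3 = 6(Δ_2 - Δ_1) = -15
  3·M_2 + 8·M_3 + 1·M_4 = 6(Δ_3 - Δ_2) = -30
Natural end conditions: M_0 = M_4 = 0.
Solving the tridiagonal system: M_0 = 0, M_1 = -11/678, M_2 = -142/339, M_3 = -406/113, M_4 = 0.

-0.4189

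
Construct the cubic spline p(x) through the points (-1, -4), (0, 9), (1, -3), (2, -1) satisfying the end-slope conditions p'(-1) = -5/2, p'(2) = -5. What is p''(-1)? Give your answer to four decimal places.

With M_i denoting the second derivative at x_i, h_i = 1, 1, 1, and Δ_i = (y_(i+1) − y_i)/h_i = 13, -12, 2:
  1·M_0 + 4·M_1 + 1·M_2 = 6(Δ_1 - Δ_0) = -150
  1·M_1 + 4·M_2 + 1·M_3 = 6(Δ_2 - Δ_1) = 84
Clamped end conditions give two more equations: 2h_0·M_0 + h_0·M_1 = 6(Δ_0 - p'(-1)) = 93 and h_2·M_2 + 2h_2·M_3 = 6(p'(2) - Δ_2) = -42.
Solving: M_0 = 1226/15, M_1 = -1057/15, M_2 = 752/15, M_3 = -691/15.

81.7333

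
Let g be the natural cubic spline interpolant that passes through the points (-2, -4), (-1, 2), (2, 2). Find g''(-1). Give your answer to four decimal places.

With m_i denoting the second derivative at x_i, h_i = 1, 3, and Δ_i = (y_(i+1) − y_i)/h_i = 6, 0:
  1·m_0 + 8·m_1 + 3·m_2 = 6(Δ_1 - Δ_0) = -36
Natural end conditions: m_0 = m_2 = 0.
Solving: m_0 = 0, m_1 = -9/2, m_2 = 0.

-4.5000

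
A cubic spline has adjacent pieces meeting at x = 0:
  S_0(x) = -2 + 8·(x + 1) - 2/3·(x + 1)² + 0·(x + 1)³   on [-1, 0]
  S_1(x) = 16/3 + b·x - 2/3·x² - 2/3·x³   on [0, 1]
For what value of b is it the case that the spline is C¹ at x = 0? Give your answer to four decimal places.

6.6667

S_0'(x) = 8 - 4/3·(x + 1) + 0·(x + 1)², so S_0'(0) = 20/3. On the right, S_1'(0) = b, so b = 20/3.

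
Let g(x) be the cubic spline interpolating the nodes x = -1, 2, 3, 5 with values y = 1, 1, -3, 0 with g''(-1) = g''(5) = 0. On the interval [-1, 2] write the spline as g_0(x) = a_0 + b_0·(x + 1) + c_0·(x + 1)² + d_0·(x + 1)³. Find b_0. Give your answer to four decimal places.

1.8830

Put M_i = g'' at the i-th knot. Here h = (3, 1, 2) and Δ = (0, -4, 3/2), so the interior equations h_(i-1)·M_(i-1) + 2(h_(i-1)+h_i)·M_i + h_i·M_(i+1) = 6(Δ_i − Δ_(i-1)) read
  3·M_0 + 8·M_1 + 1·M_2 = 6(Δ_1 - Δ_0) = -24
  1·M_1 + 6·M_2 + 2·M_3 = 6(Δ_2 - Δ_1) = 33
Natural end conditions: M_0 = M_3 = 0.
Solving the tridiagonal system: M_0 = 0, M_1 = -177/47, M_2 = 288/47, M_3 = 0.
On [-1, 2], with g_0(x) = a_0 + b_0·(x + 1) + c_0·(x + 1)² + d_0·(x + 1)³: c_0 = M_0/2 = 0, d_0 = (M_1 - M_0)/(6h_0) = -59/282, b_0 = Δ_0 - h_0(2M_0 + M_1)/6 = 177/94.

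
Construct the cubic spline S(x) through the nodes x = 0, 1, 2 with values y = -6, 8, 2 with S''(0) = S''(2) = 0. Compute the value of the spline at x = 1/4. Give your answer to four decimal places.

Let M_i = S''(x_i). Step sizes h_i = 1, 1; slopes of the chords Δ_i = (y_(i+1) - y_i)/h_i = 14, -6.
  1·M_0 + 4·M_1 + 1·M_2 = 6(Δ_1 - Δ_0) = -120
Natural end conditions: M_0 = M_2 = 0.
Solving: M_0 = 0, M_1 = -30, M_2 = 0.
On [0, 1], S(x) = -6 + 19·x + 0·x² - 5·x³.
With x = 1/4: S(1/4) = -85/64.

-1.3281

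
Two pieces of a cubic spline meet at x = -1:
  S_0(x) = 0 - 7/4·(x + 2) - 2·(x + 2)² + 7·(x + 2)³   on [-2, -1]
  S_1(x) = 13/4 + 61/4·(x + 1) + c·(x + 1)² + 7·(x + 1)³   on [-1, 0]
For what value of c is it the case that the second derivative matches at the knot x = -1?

19

S_0''(x) = -4 + 42·(x + 2), so S_0''(-1) = 38. On the right, S_1''(-1) = 2c, so c = 19.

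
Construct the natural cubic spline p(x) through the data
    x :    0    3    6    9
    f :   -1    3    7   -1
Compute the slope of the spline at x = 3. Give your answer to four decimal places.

1.8667

With σ_i denoting the second derivative at x_i, h_i = 3, 3, 3, and Δ_i = (y_(i+1) − y_i)/h_i = 4/3, 4/3, -8/3:
  3·σ_0 + 12·σ_1 + 3·σ_2 = 6(Δ_1 - Δ_0) = 0
  3·σ_1 + 12·σ_2 + 3·σ_3 = 6(Δ_2 - Δ_1) = -24
Natural end conditions: σ_0 = σ_3 = 0.
Forward elimination and back-substitution give σ_0 = 0, σ_1 = 8/15, σ_2 = -32/15, σ_3 = 0.
On [3, 6], p'(x) = b_1 + 2c_1·(x - 3) + 3d_1·(x - 3)² with b_1 = Δ_1 - h_1(2σ_1 + σ_2)/6 = 28/15, c_1 = σ_1/2 = 4/15, d_1 = (σ_2 - σ_1)/(6h_1) = -4/27. So p'(3) = 28/15.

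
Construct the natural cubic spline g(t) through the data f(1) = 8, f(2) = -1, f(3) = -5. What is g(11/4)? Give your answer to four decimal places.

With M_i denoting the second derivative at x_i, h_i = 1, 1, and Δ_i = (y_(i+1) − y_i)/h_i = -9, -4:
  1·M_0 + 4·M_1 + 1·M_2 = 6(Δ_1 - Δ_0) = 30
Natural end conditions: M_0 = M_2 = 0.
Hence M_0 = 0, M_1 = 15/2, M_2 = 0.
On [2, 3], g(t) = -1 - 13/2·(t - 2) + 15/4·(t - 2)² - 5/4·(t - 2)³.
With (t - 2) = 3/4: g(11/4) = -1099/256.

-4.2930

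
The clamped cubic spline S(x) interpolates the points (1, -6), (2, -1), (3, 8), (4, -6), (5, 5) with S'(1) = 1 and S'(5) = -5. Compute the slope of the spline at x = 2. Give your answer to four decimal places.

Write M_i for S''(x_i). With h_i = 1, 1, 1, 1 and divided differences Δ_i = 5, 9, -14, 11, the continuity of S' gives the tridiagonal system
  1·M_0 + 4·M_1 + 1·M_2 = 6(Δ_1 - Δ_0) = 24
  1·M_1 + 4·M_2 + 1·M_3 = 6(Δ_2 - Δ_1) = -138
  1·M_2 + 4·M_3 + 1·M_4 = 6(Δ_3 - Δ_2) = 150
Clamped end conditions give two more equations: 2h_0·M_0 + h_0·M_1 = 6(Δ_0 - S'(1)) = 24 and h_3·M_3 + 2h_3·M_4 = 6(S'(5) - Δ_3) = -96.
Forward elimination and back-substitution give M_0 = 57/28, M_1 = 279/14, M_2 = -231/4, M_3 = 1023/14, M_4 = -2367/28.
On [2, 3], S'(x) = b_1 + 2c_1·(x - 2) + 3d_1·(x - 2)² with b_1 = Δ_1 - h_1(2M_1 + M_2)/6 = 671/56, c_1 = M_1/2 = 279/28, d_1 = (M_2 - M_1)/(6h_1) = -725/56. So S'(2) = 671/56.

11.9821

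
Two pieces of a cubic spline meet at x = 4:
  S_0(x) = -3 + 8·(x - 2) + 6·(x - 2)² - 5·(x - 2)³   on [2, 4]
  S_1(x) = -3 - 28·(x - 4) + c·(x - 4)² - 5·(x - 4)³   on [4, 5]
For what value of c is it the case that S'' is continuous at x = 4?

-24

S_0''(x) = 12 - 30·(x - 2), so S_0''(4) = -48. On the right, S_1''(4) = 2c, so c = -24.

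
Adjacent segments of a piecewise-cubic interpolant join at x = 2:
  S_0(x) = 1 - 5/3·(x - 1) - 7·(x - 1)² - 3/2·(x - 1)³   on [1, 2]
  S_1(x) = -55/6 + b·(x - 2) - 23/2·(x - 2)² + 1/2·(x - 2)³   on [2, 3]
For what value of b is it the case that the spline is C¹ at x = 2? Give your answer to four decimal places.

S_0'(x) = -5/3 - 14·(x - 1) - 9/2·(x - 1)², so S_0'(2) = -121/6. On the right, S_1'(2) = b, so b = -121/6.

-20.1667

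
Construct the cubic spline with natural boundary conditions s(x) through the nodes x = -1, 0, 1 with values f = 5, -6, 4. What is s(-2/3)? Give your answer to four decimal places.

Let M_i = s''(x_i). Step sizes h_i = 1, 1; slopes of the chords Δ_i = (y_(i+1) - y_i)/h_i = -11, 10.
  1·M_0 + 4·M_1 + 1·M_2 = 6(Δ_1 - Δ_0) = 126
Natural end conditions: M_0 = M_2 = 0.
Hence M_0 = 0, M_1 = 63/2, M_2 = 0.
On [-1, 0], s(x) = 5 - 65/4·(x + 1) + 0·(x + 1)² + 21/4·(x + 1)³.
With (x + 1) = 1/3: s(-2/3) = -2/9.

-0.2222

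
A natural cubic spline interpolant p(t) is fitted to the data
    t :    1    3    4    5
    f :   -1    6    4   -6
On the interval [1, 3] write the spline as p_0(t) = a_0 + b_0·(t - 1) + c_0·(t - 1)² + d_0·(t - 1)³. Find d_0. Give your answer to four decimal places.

Write m_i for p''(x_i). With h_i = 2, 1, 1 and divided differences Δ_i = 7/2, -2, -10, the continuity of p' gives the tridiagonal system
  2·m_0 + 6·m_1 + 1·m_2 = 6(Δ_1 - Δ_0) = -33
  1·m_1 + 4·m_2 + 1·m_3 = 6(Δ_2 - Δ_1) = -48
Natural end conditions: m_0 = m_3 = 0.
Forward elimination and back-substitution give m_0 = 0, m_1 = -84/23, m_2 = -255/23, m_3 = 0.
On [1, 3], with p_0(t) = a_0 + b_0·(t - 1) + c_0·(t - 1)² + d_0·(t - 1)³: c_0 = m_0/2 = 0, d_0 = (m_1 - m_0)/(6h_0) = -7/23, b_0 = Δ_0 - h_0(2m_0 + m_1)/6 = 217/46.

-0.3043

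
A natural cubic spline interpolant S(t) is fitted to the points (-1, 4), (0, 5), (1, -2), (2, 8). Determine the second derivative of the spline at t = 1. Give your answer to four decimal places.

Write M_i for S''(x_i). With h_i = 1, 1, 1 and divided differences Δ_i = 1, -7, 10, the continuity of S' gives the tridiagonal system
  1·M_0 + 4·M_1 + 1·M_2 = 6(Δ_1 - Δ_0) = -48
  1·M_1 + 4·M_2 + 1·M_3 = 6(Δ_2 - Δ_1) = 102
Natural end conditions: M_0 = M_3 = 0.
Solving the tridiagonal system: M_0 = 0, M_1 = -98/5, M_2 = 152/5, M_3 = 0.

30.4000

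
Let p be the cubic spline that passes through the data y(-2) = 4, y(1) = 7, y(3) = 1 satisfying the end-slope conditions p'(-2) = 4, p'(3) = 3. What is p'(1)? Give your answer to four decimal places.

-3.8000

Put M_i = p'' at the i-th knot. Here h = (3, 2) and Δ = (1, -3), so the interior equations h_(i-1)·M_(i-1) + 2(h_(i-1)+h_i)·M_i + h_i·M_(i+1) = 6(Δ_i − Δ_(i-1)) read
  3·M_0 + 10·M_1 + 2·M_2 = 6(Δ_1 - Δ_0) = -24
Clamped end conditions give two more equations: 2h_0·M_0 + h_0·M_1 = 6(Δ_0 - p'(-2)) = -18 and h_1·M_1 + 2h_1·M_2 = 6(p'(3) - Δ_1) = 36.
Solving the tridiagonal system: M_0 = -4/5, M_1 = -22/5, M_2 = 56/5.
On [1, 3], p'(x) = b_1 + 2c_1·(x - 1) + 3d_1·(x - 1)² with b_1 = Δ_1 - h_1(2M_1 + M_2)/6 = -19/5, c_1 = M_1/2 = -11/5, d_1 = (M_2 - M_1)/(6h_1) = 13/10. So p'(1) = -19/5.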